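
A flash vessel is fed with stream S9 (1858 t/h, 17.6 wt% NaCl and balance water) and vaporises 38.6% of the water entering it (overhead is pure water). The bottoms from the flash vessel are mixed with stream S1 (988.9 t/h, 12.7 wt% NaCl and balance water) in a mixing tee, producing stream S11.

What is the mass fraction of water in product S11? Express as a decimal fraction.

0.7994

Vapour removed = 0.386×0.824×1858 = 590.96 t/h; concentrate = 1267 t/h.
water reaching the mixer = 940.03 (from concentrate) + 988.9×0.873 = 1803.3 t/h.
Product flow = 1267 + 988.9 = 2255.9 t/h; water fraction = 0.7994.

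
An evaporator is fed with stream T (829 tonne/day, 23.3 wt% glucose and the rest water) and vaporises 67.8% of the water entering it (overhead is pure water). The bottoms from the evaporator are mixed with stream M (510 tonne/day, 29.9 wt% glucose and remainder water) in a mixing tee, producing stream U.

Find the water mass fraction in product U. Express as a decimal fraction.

Vapour removed = 0.678×0.767×829 = 431.1 tonne/day; concentrate = 397.9 tonne/day.
water reaching the mixer = 204.74 (from concentrate) + 510×0.701 = 562.25 tonne/day.
Product flow = 397.9 + 510 = 907.9 tonne/day; water fraction = 0.6193.

0.6193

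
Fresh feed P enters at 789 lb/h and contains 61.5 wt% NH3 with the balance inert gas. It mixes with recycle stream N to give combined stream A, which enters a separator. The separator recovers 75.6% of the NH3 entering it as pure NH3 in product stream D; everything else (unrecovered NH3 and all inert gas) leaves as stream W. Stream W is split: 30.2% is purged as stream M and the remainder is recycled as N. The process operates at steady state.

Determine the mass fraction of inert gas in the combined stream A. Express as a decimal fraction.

0.632

inert gas enters only via P and leaves only via the purge: 789×0.385 = 0.302×(inert gas in W), and the separator passes all inert gas, so inert gas in A = inert gas in W = 1005.8 lb/h.
NH3 in A: m_A = 789×0.615 + (1−0.302)·(1−0.756)·m_A, so m_A = 485.24/0.8297 = 584.84 lb/h.
A = 584.84 + 1005.8 = 1590.7 lb/h.
inert gas fraction in A = 1005.8/1590.7 = 0.632.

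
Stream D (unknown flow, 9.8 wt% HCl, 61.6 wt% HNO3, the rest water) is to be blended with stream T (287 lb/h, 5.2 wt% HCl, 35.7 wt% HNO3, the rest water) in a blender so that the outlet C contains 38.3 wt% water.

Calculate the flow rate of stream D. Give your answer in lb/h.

Let D be the unknown flow. Total out = 287 + D.
water balance: 169.62 + 0.286·D = 0.383·(287 + D)
(0.286 − 0.383)·D = 0.383×287 − 169.62 = -59.696
D = -59.696 / -0.097 = 615.42 lb/h

615.4 lb/h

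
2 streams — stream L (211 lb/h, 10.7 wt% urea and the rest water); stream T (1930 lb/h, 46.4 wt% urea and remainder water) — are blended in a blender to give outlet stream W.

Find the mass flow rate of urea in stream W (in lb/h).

urea out = urea in = 211×0.107 + 1930×0.464 = 918.1 lb/h.

918.1 lb/h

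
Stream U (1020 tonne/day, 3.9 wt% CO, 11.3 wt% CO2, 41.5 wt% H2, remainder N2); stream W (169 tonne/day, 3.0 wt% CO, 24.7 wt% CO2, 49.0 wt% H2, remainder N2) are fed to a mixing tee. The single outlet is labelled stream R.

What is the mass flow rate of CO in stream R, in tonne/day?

44.85 tonne/day

CO out = CO in = 1020×0.039 + 169×0.030 = 44.85 tonne/day.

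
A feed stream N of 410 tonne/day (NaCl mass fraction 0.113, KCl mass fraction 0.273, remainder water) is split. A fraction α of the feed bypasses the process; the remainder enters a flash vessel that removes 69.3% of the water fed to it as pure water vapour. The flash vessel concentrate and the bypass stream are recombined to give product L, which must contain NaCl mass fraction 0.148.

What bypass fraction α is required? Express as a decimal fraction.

0.444

All 410×0.113 = 46.33 tonne/day of NaCl reaches L, so L = 46.33/0.148 = 313.04 tonne/day and vapour = 96.959 tonne/day.
The evaporator receives (1−α)·410 of feed at 0.614 water and removes 0.693 of that water:
0.693×0.614×(1−α)×410 = 96.959
(1−α) = 96.959/174.46 = 0.5558;  α = 0.4442.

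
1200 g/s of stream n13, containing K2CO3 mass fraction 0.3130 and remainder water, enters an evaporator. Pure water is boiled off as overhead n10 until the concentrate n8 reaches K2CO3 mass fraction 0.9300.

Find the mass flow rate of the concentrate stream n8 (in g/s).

403.9 g/s

K2CO3 is conserved: 1200×0.313 = 375.6 g/s all reports to the concentrate.
Concentrate = 375.6/(target fraction) = 403.87 g/s.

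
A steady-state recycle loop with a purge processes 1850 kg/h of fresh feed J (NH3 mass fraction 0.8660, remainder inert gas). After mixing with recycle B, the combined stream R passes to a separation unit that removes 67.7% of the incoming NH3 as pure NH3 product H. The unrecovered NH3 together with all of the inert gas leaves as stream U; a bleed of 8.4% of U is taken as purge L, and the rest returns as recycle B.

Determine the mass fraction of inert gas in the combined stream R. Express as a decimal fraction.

0.5647

inert gas enters only via J and leaves only via the purge: 1850×0.134 = 0.084×(inert gas in U), and the separation unit passes all inert gas, so inert gas in R = inert gas in U = 2951.2 kg/h.
NH3 in R: m_A = 1850×0.866 + (1−0.084)·(1−0.677)·m_A, so m_A = 1602.1/0.7041 = 2275.3 kg/h.
R = 2275.3 + 2951.2 = 5226.5 kg/h.
inert gas fraction in R = 2951.2/5226.5 = 0.5647.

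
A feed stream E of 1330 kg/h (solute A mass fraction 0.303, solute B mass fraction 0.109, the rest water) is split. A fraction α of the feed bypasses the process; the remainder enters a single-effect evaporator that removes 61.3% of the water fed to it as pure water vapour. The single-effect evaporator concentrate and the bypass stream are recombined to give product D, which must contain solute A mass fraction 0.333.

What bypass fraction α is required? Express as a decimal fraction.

All 1330×0.303 = 402.99 kg/h of solute A reaches D, so D = 402.99/0.333 = 1210.2 kg/h and vapour = 119.82 kg/h.
The evaporator receives (1−α)·1330 of feed at 0.588 water and removes 0.613 of that water:
0.613×0.588×(1−α)×1330 = 119.82
(1−α) = 119.82/479.39 = 0.2499;  α = 0.7501.

0.750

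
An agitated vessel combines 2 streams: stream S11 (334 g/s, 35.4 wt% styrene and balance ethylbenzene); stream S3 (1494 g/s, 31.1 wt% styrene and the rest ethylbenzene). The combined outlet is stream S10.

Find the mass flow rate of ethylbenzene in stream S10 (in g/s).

ethylbenzene out = ethylbenzene in = 334×0.646 + 1494×0.689 = 1245.1 g/s.

1245 g/s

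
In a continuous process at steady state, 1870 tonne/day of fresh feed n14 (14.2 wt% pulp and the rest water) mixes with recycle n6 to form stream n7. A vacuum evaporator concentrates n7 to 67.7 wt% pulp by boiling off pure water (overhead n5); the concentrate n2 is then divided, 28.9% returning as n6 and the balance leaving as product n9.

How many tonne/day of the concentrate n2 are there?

Overall pulp balance (none leaves overhead): pulp in fresh feed = pulp in product, i.e. 1870×0.142 = (1−0.289)·n2·0.677.
n2 = 265.54/(0.677×0.711) = 551.66 tonne/day.

551.7 tonne/day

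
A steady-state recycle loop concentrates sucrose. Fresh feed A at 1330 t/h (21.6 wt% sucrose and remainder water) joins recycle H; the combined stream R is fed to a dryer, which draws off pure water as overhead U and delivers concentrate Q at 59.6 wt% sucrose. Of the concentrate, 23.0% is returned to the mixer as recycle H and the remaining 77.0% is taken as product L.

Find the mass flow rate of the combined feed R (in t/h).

Overall sucrose balance (none leaves overhead): sucrose in fresh feed = sucrose in product, i.e. 1330×0.216 = (1−0.230)·Q·0.596.
Q = 287.28/(0.596×0.770) = 625.99 t/h.
Recycle H = 0.230×625.99 = 143.98 t/h.
Combined feed R = 1330 + 143.98 = 1474 t/h.

1474 t/h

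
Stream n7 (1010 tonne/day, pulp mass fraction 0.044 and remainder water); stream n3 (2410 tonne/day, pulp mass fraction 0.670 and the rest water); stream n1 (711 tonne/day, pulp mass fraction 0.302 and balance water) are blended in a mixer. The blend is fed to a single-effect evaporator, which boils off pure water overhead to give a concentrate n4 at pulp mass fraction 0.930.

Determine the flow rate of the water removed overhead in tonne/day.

pulp entering = 1010×0.044 + 2410×0.670 + 711×0.302 = 1873.9 tonne/day.
All pulp reports to n4, so n4 = 1873.9/0.930 = 2014.9 tonne/day.
Total feed = 4131 tonne/day; overhead = 4131 − 2014.9 = 2116.1 tonne/day.

2116 tonne/day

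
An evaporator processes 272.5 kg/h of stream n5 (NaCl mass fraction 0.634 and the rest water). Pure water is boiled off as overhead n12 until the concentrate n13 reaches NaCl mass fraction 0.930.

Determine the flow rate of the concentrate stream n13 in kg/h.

NaCl is conserved: 272.5×0.634 = 172.77 kg/h all reports to the concentrate.
Concentrate = 172.77/(target fraction) = 185.77 kg/h.

185.8 kg/h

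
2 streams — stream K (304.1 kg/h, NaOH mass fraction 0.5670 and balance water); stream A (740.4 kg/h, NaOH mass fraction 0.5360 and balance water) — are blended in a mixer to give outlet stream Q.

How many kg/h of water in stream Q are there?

475.2 kg/h

water out = water in = 304.1×0.433 + 740.4×0.464 = 475.22 kg/h.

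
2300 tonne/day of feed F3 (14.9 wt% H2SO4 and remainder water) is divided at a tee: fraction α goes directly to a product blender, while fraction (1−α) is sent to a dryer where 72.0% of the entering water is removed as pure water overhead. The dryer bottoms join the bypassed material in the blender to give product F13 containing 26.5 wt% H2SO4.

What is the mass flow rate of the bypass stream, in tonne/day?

656.8 tonne/day

All 2300×0.149 = 342.7 tonne/day of H2SO4 reaches F13, so F13 = 342.7/0.265 = 1293.2 tonne/day and vapour = 1006.8 tonne/day.
The evaporator receives (1−α)·2300 of feed at 0.851 water and removes 0.720 of that water:
0.720×0.851×(1−α)×2300 = 1006.8
(1−α) = 1006.8/1409.3 = 0.7144;  α = 0.2856.
Bypass flow = 0.2856×2300 = 656.85 tonne/day.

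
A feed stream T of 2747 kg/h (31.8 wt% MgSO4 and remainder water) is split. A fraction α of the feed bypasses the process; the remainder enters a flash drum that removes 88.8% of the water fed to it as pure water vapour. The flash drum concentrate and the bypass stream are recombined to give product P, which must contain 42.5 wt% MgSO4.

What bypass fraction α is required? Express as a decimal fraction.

0.584

All 2747×0.318 = 873.55 kg/h of MgSO4 reaches P, so P = 873.55/0.425 = 2055.4 kg/h and vapour = 691.6 kg/h.
The evaporator receives (1−α)·2747 of feed at 0.682 water and removes 0.888 of that water:
0.888×0.682×(1−α)×2747 = 691.6
(1−α) = 691.6/1663.6 = 0.4157;  α = 0.5843.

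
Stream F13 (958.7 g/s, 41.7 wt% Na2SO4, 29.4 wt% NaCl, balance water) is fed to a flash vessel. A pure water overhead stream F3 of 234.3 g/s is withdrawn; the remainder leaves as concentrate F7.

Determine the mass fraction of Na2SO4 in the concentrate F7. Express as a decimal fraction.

0.552

Na2SO4 is not removed: 958.7×0.417 = 399.78 g/s of Na2SO4 enters F7.
Concentrate = 958.7 − 234.3 = 724.4 g/s.
Mass fraction = 399.78/724.4 = 0.552.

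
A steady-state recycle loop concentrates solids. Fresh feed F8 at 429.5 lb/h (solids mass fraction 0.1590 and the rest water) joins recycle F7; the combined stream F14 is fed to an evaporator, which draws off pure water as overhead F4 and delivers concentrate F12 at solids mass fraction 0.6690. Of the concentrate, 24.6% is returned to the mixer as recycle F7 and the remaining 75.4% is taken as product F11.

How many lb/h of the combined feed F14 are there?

462.8 lb/h

Overall solids balance (none leaves overhead): solids in fresh feed = solids in product, i.e. 429.5×0.159 = (1−0.246)·F12·0.669.
F12 = 68.29/(0.669×0.754) = 135.38 lb/h.
Recycle F7 = 0.246×135.38 = 33.304 lb/h.
Combined feed F14 = 429.5 + 33.304 = 462.8 lb/h.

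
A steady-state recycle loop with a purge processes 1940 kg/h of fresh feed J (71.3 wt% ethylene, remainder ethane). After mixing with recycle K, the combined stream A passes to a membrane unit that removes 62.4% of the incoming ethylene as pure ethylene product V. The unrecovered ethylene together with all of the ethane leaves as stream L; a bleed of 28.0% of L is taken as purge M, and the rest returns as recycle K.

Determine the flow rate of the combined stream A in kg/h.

ethane enters only via J and leaves only via the purge: 1940×0.287 = 0.280×(ethane in L), and the membrane unit passes all ethane, so ethane in A = ethane in L = 1988.5 kg/h.
ethylene in A: m_A = 1940×0.713 + (1−0.280)·(1−0.624)·m_A, so m_A = 1383.2/0.7293 = 1896.7 kg/h.
A = 1896.7 + 1988.5 = 3885.2 kg/h.

3885 kg/h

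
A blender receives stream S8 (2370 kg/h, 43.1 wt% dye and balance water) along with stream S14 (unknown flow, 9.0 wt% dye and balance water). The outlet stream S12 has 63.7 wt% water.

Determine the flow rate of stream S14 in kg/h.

Let S14 be the unknown flow. Total out = 2370 + S14.
water balance: 1348.5 + 0.910·S14 = 0.637·(2370 + S14)
(0.910 − 0.637)·S14 = 0.637×2370 − 1348.5 = 161.16
S14 = 161.16 / 0.273 = 590.33 kg/h

590.3 kg/h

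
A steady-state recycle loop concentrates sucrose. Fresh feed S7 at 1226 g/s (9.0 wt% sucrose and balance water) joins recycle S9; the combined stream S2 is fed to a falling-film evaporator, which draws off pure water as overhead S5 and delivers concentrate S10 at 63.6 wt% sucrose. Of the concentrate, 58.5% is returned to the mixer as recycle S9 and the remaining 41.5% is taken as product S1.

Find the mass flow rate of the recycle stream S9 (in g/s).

Overall sucrose balance (none leaves overhead): sucrose in fresh feed = sucrose in product, i.e. 1226×0.090 = (1−0.585)·S10·0.636.
S10 = 110.34/(0.636×0.415) = 418.05 g/s.
Recycle S9 = 0.585×418.05 = 244.56 g/s.

244.6 g/s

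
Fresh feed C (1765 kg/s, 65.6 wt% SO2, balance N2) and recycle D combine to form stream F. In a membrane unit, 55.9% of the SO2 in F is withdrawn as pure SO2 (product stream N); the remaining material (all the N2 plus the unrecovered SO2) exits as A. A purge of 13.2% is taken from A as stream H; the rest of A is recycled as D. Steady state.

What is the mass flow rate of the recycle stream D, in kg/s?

4711 kg/s

N2 enters only via C and leaves only via the purge: 1765×0.344 = 0.132×(N2 in A), and the membrane unit passes all N2, so N2 in F = N2 in A = 4599.7 kg/s.
SO2 in F: m_A = 1765×0.656 + (1−0.132)·(1−0.559)·m_A, so m_A = 1157.8/0.6172 = 1875.9 kg/s.
A = (1−0.559)×1875.9 + 4599.7 = 5427 kg/s.
Recycle D = (1−0.132)×5427 = 4710.6 kg/s.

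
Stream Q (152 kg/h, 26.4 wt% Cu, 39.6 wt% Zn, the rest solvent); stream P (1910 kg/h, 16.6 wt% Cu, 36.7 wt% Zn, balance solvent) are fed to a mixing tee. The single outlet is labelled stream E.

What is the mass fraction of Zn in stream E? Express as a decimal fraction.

0.369

Total flow out = 152 + 1910 = 2062 kg/h.
Zn in = 152×0.396 + 1910×0.367 = 761.16 kg/h.
Zn mass fraction in E = 761.16/2062 = 0.369.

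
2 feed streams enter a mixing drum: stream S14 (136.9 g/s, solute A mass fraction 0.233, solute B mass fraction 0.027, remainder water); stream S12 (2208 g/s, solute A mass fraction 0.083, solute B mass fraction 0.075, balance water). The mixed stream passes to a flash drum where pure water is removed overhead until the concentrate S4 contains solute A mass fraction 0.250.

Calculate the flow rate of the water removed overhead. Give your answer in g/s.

1484 g/s

solute A entering = 136.9×0.233 + 2208×0.083 = 215.16 g/s.
All solute A reports to S4, so S4 = 215.16/0.250 = 860.65 g/s.
Total feed = 2344.9 g/s; overhead = 2344.9 − 860.65 = 1484.3 g/s.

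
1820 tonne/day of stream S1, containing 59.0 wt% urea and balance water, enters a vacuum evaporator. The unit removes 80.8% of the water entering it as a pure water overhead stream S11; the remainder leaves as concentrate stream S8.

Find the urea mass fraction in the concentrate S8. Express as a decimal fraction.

urea is not removed: 1820×0.590 = 1073.8 tonne/day of urea enters S8.
water entering = 1820×0.410 = 746.2 tonne/day; overhead removed = 0.808×746.2 = 602.93 tonne/day.
Concentrate = 1820 − 602.93 = 1217.1 tonne/day.
Mass fraction = 1073.8/1217.1 = 0.882.

0.882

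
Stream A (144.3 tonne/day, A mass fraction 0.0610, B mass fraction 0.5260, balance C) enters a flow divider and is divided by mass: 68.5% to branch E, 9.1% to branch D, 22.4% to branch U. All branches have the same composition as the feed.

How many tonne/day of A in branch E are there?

Branch E total = 0.685×144.3 = 98.846 tonne/day.
A in E = 0.061×98.846 = 6.0296 tonne/day.

6.03 tonne/day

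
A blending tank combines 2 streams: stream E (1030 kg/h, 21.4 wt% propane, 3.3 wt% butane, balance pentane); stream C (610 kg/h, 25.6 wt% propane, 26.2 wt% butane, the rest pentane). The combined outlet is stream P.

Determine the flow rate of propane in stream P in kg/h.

376.6 kg/h

propane out = propane in = 1030×0.214 + 610×0.256 = 376.58 kg/h.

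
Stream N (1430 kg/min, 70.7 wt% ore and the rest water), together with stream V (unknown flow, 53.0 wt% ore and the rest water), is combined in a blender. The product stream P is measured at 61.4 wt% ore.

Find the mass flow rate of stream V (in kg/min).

Let V be the unknown flow. Total out = 1430 + V.
ore balance: 1011 + 0.530·V = 0.614·(1430 + V)
(0.530 − 0.614)·V = 0.614×1430 − 1011 = -132.99
V = -132.99 / -0.084 = 1583.2 kg/min

1583 kg/min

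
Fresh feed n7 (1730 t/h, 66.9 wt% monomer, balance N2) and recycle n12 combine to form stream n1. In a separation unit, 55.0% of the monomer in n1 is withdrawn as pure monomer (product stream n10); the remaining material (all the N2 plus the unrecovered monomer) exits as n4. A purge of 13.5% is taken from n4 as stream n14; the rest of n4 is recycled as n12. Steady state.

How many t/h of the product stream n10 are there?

monomer in n1: m_A = 1730×0.669 + (1−0.135)·(1−0.550)·m_A, so m_A = 1157.4/0.6108 = 1895 t/h.
Product n10 = 0.550×1895 = 1042.2 t/h.

1042 t/h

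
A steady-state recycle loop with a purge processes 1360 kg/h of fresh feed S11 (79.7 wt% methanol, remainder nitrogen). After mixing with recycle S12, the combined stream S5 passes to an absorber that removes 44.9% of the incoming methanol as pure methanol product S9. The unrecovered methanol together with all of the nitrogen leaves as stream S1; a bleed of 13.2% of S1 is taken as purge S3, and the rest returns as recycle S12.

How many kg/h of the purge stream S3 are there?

427.2 kg/h

nitrogen enters only via S11 and leaves only via the purge: 1360×0.203 = 0.132×(nitrogen in S1), and the absorber passes all nitrogen, so nitrogen in S5 = nitrogen in S1 = 2091.5 kg/h.
methanol in S5: m_A = 1360×0.797 + (1−0.132)·(1−0.449)·m_A, so m_A = 1083.9/0.5217 = 2077.5 kg/h.
S1 = (1−0.449)×2077.5 + 2091.5 = 3236.2 kg/h.
Purge S3 = 0.132×3236.2 = 427.18 kg/h.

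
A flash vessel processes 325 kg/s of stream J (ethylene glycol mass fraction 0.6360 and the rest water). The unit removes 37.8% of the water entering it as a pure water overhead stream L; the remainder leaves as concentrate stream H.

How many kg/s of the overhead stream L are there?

44.72 kg/s

water entering = 325×0.364 = 118.3 kg/s; overhead removed = 0.378×118.3 = 44.717 kg/s.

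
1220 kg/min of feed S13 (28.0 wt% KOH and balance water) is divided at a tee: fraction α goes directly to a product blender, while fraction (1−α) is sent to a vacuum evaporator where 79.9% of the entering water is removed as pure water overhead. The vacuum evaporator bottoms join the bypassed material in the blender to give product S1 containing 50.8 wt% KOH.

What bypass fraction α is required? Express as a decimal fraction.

All 1220×0.280 = 341.6 kg/min of KOH reaches S1, so S1 = 341.6/0.508 = 672.44 kg/min and vapour = 547.56 kg/min.
The evaporator receives (1−α)·1220 of feed at 0.720 water and removes 0.799 of that water:
0.799×0.720×(1−α)×1220 = 547.56
(1−α) = 547.56/701.84 = 0.7802;  α = 0.2198.

0.220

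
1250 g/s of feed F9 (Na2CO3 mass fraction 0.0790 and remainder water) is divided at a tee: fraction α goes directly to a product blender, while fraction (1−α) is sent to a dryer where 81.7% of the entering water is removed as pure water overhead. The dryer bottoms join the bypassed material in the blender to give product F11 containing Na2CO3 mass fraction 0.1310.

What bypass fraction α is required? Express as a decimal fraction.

All 1250×0.079 = 98.75 g/s of Na2CO3 reaches F11, so F11 = 98.75/0.131 = 753.82 g/s and vapour = 496.18 g/s.
The evaporator receives (1−α)·1250 of feed at 0.921 water and removes 0.817 of that water:
0.817×0.921×(1−α)×1250 = 496.18
(1−α) = 496.18/940.57 = 0.5275;  α = 0.4725.

0.472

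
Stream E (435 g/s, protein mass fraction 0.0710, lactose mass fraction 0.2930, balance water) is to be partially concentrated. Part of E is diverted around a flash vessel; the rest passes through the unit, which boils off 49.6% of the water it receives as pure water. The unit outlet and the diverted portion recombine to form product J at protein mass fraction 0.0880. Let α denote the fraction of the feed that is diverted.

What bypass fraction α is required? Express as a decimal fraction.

All 435×0.071 = 30.885 g/s of protein reaches J, so J = 30.885/0.088 = 350.97 g/s and vapour = 84.034 g/s.
The evaporator receives (1−α)·435 of feed at 0.636 water and removes 0.496 of that water:
0.496×0.636×(1−α)×435 = 84.034
(1−α) = 84.034/137.22 = 0.6124;  α = 0.3876.

0.388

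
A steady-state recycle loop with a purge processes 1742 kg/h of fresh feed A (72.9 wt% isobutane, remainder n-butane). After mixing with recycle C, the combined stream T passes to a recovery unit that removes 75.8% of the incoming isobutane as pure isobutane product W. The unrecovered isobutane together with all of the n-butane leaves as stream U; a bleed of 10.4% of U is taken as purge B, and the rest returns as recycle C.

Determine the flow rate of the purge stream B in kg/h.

n-butane enters only via A and leaves only via the purge: 1742×0.271 = 0.104×(n-butane in U), and the recovery unit passes all n-butane, so n-butane in T = n-butane in U = 4539.3 kg/h.
isobutane in T: m_A = 1742×0.729 + (1−0.104)·(1−0.758)·m_A, so m_A = 1269.9/0.7832 = 1621.5 kg/h.
U = (1−0.758)×1621.5 + 4539.3 = 4931.7 kg/h.
Purge B = 0.104×4931.7 = 512.89 kg/h.

512.9 kg/h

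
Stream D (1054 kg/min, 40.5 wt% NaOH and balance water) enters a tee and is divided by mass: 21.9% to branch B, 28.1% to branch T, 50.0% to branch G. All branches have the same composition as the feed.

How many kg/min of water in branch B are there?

Branch B total = 0.219×1054 = 230.83 kg/min.
water in B = 0.595×230.83 = 137.34 kg/min.

137.3 kg/min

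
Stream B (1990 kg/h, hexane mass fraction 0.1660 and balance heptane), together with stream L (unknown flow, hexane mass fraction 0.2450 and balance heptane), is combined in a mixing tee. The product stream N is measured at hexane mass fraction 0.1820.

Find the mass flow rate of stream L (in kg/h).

505.4 kg/h

Let L be the unknown flow. Total out = 1990 + L.
hexane balance: 330.34 + 0.245·L = 0.182·(1990 + L)
(0.245 − 0.182)·L = 0.182×1990 − 330.34 = 31.84
L = 31.84 / 0.063 = 505.4 kg/h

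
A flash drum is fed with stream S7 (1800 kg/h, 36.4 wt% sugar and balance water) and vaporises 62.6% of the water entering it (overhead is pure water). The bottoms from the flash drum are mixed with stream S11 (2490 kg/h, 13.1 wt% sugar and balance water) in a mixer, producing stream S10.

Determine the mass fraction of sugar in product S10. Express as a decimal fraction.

0.275

Vapour removed = 0.626×0.636×1800 = 716.64 kg/h; concentrate = 1083.4 kg/h.
sugar reaching the mixer = 655.2 (from concentrate) + 2490×0.131 = 981.39 kg/h.
Product flow = 1083.4 + 2490 = 3573.4 kg/h; sugar fraction = 0.275.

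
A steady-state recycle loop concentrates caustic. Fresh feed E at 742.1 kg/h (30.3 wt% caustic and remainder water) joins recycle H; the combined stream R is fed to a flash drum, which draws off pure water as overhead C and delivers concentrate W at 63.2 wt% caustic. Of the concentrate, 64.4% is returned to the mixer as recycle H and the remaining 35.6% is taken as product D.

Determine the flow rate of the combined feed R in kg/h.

Overall caustic balance (none leaves overhead): caustic in fresh feed = caustic in product, i.e. 742.1×0.303 = (1−0.644)·W·0.632.
W = 224.86/(0.632×0.356) = 999.4 kg/h.
Recycle H = 0.644×999.4 = 643.61 kg/h.
Combined feed R = 742.1 + 643.61 = 1385.7 kg/h.

1386 kg/h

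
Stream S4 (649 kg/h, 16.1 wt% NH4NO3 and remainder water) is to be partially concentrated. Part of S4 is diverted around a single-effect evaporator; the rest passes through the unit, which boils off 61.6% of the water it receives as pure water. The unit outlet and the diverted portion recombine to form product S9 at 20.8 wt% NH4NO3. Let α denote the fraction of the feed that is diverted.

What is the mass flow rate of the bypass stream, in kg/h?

365.2 kg/h

All 649×0.161 = 104.49 kg/h of NH4NO3 reaches S9, so S9 = 104.49/0.208 = 502.35 kg/h and vapour = 146.65 kg/h.
The evaporator receives (1−α)·649 of feed at 0.839 water and removes 0.616 of that water:
0.616×0.839×(1−α)×649 = 146.65
(1−α) = 146.65/335.42 = 0.4372;  α = 0.5628.
Bypass flow = 0.5628×649 = 365.25 kg/h.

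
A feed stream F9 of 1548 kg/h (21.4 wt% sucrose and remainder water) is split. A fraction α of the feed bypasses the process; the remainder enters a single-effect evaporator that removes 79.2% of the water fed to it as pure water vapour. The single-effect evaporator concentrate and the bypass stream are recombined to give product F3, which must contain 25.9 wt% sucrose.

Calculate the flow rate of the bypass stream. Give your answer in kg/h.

All 1548×0.214 = 331.27 kg/h of sucrose reaches F3, so F3 = 331.27/0.259 = 1279 kg/h and vapour = 268.96 kg/h.
The evaporator receives (1−α)·1548 of feed at 0.786 water and removes 0.792 of that water:
0.792×0.786×(1−α)×1548 = 268.96
(1−α) = 268.96/963.65 = 0.2791;  α = 0.7209.
Bypass flow = 0.7209×1548 = 1115.9 kg/h.

1116 kg/h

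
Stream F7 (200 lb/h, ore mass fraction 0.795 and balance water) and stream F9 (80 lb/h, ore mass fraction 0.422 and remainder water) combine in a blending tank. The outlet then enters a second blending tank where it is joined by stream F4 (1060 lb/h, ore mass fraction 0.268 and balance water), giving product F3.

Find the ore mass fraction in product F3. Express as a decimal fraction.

Overall, product flow = 1340 lb/h.
ore in = 200×0.795 + 80×0.422 + 1060×0.268 = 476.84 lb/h.
ore fraction in F3 = 0.356.

0.356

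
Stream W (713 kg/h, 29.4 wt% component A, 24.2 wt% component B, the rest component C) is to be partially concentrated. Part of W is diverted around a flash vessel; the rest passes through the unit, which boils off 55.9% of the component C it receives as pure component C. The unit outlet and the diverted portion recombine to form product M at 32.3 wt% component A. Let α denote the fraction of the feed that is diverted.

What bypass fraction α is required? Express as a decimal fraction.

All 713×0.294 = 209.62 kg/h of component A reaches M, so M = 209.62/0.323 = 648.98 kg/h and vapour = 64.015 kg/h.
The evaporator receives (1−α)·713 of feed at 0.464 component C and removes 0.559 of that component C:
0.559×0.464×(1−α)×713 = 64.015
(1−α) = 64.015/184.94 = 0.3462;  α = 0.6538.

0.654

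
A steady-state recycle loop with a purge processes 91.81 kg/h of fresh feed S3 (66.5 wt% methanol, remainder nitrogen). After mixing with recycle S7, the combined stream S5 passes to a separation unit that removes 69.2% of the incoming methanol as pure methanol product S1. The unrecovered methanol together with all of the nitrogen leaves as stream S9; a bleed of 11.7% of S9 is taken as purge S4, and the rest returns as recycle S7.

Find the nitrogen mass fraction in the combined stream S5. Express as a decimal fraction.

nitrogen enters only via S3 and leaves only via the purge: 91.81×0.335 = 0.117×(nitrogen in S9), and the separation unit passes all nitrogen, so nitrogen in S5 = nitrogen in S9 = 262.87 kg/h.
methanol in S5: m_A = 91.81×0.665 + (1−0.117)·(1−0.692)·m_A, so m_A = 61.054/0.7280 = 83.861 kg/h.
S5 = 83.861 + 262.87 = 346.74 kg/h.
nitrogen fraction in S5 = 262.87/346.74 = 0.758.

0.758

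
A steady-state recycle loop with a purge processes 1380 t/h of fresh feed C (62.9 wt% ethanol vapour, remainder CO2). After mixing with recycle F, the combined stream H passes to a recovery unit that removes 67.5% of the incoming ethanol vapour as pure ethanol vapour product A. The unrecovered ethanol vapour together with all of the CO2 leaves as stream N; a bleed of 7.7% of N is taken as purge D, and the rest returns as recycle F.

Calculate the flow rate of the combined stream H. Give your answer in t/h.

CO2 enters only via C and leaves only via the purge: 1380×0.371 = 0.077×(CO2 in N), and the recovery unit passes all CO2, so CO2 in H = CO2 in N = 6649.1 t/h.
ethanol vapour in H: m_A = 1380×0.629 + (1−0.077)·(1−0.675)·m_A, so m_A = 868.02/0.7000 = 1240 t/h.
H = 1240 + 6649.1 = 7889.1 t/h.

7889 t/h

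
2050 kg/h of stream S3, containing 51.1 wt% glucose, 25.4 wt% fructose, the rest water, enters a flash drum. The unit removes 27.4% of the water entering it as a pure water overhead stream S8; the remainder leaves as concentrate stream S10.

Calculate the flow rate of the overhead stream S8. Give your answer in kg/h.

water entering = 2050×0.235 = 481.75 kg/h; overhead removed = 0.274×481.75 = 132 kg/h.

132 kg/h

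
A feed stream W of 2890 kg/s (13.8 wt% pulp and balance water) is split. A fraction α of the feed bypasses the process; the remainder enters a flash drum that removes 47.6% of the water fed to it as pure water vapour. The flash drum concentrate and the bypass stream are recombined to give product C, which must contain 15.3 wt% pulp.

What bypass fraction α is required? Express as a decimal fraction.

All 2890×0.138 = 398.82 kg/s of pulp reaches C, so C = 398.82/0.153 = 2606.7 kg/s and vapour = 283.33 kg/s.
The evaporator receives (1−α)·2890 of feed at 0.862 water and removes 0.476 of that water:
0.476×0.862×(1−α)×2890 = 283.33
(1−α) = 283.33/1185.8 = 0.2389;  α = 0.7611.

0.761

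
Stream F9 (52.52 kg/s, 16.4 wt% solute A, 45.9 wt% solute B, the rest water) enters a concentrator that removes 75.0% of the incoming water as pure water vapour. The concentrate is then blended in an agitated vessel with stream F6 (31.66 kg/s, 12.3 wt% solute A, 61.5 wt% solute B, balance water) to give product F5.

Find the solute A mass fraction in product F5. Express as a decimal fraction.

Vapour removed = 0.750×0.377×52.52 = 14.85 kg/s; concentrate = 37.67 kg/s.
solute A reaching the mixer = 8.6133 (from concentrate) + 31.66×0.123 = 12.507 kg/s.
Product flow = 37.67 + 31.66 = 69.33 kg/s; solute A fraction = 0.180.

0.180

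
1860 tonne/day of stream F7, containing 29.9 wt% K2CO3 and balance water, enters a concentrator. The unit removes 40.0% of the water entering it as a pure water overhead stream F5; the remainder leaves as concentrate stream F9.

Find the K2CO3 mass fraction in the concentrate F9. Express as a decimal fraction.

K2CO3 is not removed: 1860×0.299 = 556.14 tonne/day of K2CO3 enters F9.
water entering = 1860×0.701 = 1303.9 tonne/day; overhead removed = 0.400×1303.9 = 521.54 tonne/day.
Concentrate = 1860 − 521.54 = 1338.5 tonne/day.
Mass fraction = 556.14/1338.5 = 0.416.

0.416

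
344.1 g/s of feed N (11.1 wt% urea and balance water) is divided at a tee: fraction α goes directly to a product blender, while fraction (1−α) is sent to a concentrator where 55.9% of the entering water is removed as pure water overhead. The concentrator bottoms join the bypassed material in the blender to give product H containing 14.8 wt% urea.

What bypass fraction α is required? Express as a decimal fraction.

All 344.1×0.111 = 38.195 g/s of urea reaches H, so H = 38.195/0.148 = 258.08 g/s and vapour = 86.025 g/s.
The evaporator receives (1−α)·344.1 of feed at 0.889 water and removes 0.559 of that water:
0.559×0.889×(1−α)×344.1 = 86.025
(1−α) = 86.025/171 = 0.5031;  α = 0.4969.

0.497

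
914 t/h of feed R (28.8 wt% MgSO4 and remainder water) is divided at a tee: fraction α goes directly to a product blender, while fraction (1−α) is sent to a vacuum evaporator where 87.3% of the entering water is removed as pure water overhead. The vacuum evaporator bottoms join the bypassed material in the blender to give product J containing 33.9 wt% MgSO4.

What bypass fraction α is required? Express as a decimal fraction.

0.758

All 914×0.288 = 263.23 t/h of MgSO4 reaches J, so J = 263.23/0.339 = 776.5 t/h and vapour = 137.5 t/h.
The evaporator receives (1−α)·914 of feed at 0.712 water and removes 0.873 of that water:
0.873×0.712×(1−α)×914 = 137.5
(1−α) = 137.5/568.12 = 0.2420;  α = 0.7580.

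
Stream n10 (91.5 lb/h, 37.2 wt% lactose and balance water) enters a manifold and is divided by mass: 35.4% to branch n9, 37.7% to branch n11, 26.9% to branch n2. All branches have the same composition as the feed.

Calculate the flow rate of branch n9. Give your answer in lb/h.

Branch n9 flow = 0.354×91.5 = 32.391 lb/h.

32.39 lb/h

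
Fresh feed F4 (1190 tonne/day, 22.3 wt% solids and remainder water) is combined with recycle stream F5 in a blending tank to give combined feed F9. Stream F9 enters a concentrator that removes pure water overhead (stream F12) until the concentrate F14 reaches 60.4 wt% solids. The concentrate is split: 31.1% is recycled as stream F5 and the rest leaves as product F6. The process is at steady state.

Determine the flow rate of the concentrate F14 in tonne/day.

637.7 tonne/day

Overall solids balance (none leaves overhead): solids in fresh feed = solids in product, i.e. 1190×0.223 = (1−0.311)·F14·0.604.
F14 = 265.37/(0.604×0.689) = 637.67 tonne/day.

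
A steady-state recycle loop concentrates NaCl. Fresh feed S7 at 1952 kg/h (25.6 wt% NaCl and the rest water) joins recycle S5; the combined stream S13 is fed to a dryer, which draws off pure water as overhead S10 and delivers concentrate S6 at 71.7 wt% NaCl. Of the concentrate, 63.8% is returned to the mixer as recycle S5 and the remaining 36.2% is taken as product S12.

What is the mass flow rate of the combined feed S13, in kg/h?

3180 kg/h

Overall NaCl balance (none leaves overhead): NaCl in fresh feed = NaCl in product, i.e. 1952×0.256 = (1−0.638)·S6·0.717.
S6 = 499.71/(0.717×0.362) = 1925.3 kg/h.
Recycle S5 = 0.638×1925.3 = 1228.3 kg/h.
Combined feed S13 = 1952 + 1228.3 = 3180.3 kg/h.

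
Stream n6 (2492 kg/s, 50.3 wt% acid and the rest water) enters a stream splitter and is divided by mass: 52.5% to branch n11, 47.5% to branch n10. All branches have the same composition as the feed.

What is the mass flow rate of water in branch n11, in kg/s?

650.2 kg/s

Branch n11 total = 0.525×2492 = 1308.3 kg/s.
water in n11 = 0.497×1308.3 = 650.23 kg/s.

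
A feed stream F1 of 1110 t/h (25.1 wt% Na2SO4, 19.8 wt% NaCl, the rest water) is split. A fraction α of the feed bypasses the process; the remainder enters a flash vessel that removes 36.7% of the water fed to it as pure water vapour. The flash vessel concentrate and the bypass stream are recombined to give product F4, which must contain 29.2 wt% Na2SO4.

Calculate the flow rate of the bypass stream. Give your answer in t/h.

All 1110×0.251 = 278.61 t/h of Na2SO4 reaches F4, so F4 = 278.61/0.292 = 954.14 t/h and vapour = 155.86 t/h.
The evaporator receives (1−α)·1110 of feed at 0.551 water and removes 0.367 of that water:
0.367×0.551×(1−α)×1110 = 155.86
(1−α) = 155.86/224.46 = 0.6944;  α = 0.3056.
Bypass flow = 0.3056×1110 = 339.26 t/h.

339.3 t/h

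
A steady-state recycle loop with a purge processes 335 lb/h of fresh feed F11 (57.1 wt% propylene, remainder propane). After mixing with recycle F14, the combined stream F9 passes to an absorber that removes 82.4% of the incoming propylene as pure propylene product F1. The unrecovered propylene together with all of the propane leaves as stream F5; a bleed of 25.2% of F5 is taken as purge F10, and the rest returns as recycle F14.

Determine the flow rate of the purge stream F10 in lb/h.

propane enters only via F11 and leaves only via the purge: 335×0.429 = 0.252×(propane in F5), and the absorber passes all propane, so propane in F9 = propane in F5 = 570.3 lb/h.
propylene in F9: m_A = 335×0.571 + (1−0.252)·(1−0.824)·m_A, so m_A = 191.28/0.8684 = 220.29 lb/h.
F5 = (1−0.824)×220.29 + 570.3 = 609.07 lb/h.
Purge F10 = 0.252×609.07 = 153.49 lb/h.

153.5 lb/h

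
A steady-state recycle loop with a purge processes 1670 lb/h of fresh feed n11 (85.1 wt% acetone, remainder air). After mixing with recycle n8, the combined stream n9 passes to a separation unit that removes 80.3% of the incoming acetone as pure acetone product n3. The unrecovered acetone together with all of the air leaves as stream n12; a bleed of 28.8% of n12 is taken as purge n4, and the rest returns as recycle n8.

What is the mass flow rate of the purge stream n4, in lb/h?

air enters only via n11 and leaves only via the purge: 1670×0.149 = 0.288×(air in n12), and the separation unit passes all air, so air in n9 = air in n12 = 863.99 lb/h.
acetone in n9: m_A = 1670×0.851 + (1−0.288)·(1−0.803)·m_A, so m_A = 1421.2/0.8597 = 1653 lb/h.
n12 = (1−0.803)×1653 + 863.99 = 1189.6 lb/h.
Purge n4 = 0.288×1189.6 = 342.62 lb/h.

342.6 lb/h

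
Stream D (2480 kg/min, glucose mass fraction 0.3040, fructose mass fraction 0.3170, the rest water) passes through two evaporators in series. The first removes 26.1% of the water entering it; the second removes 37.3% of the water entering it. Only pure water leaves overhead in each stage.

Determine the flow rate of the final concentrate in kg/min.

water in feed = 2480×0.379 = 939.92 kg/min.
After stage 1: water left = (1−0.261)×939.92 = 694.6; stream total = 2234.7 kg/min.
After stage 2: water left = (1−0.373)×694.6 = 435.51; final concentrate = 1975.6 kg/min.

1976 kg/min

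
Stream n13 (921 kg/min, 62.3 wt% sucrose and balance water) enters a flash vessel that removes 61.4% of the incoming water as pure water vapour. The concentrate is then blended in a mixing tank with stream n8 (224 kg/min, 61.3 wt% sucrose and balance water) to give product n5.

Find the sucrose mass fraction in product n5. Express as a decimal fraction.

0.763

Vapour removed = 0.614×0.377×921 = 213.19 kg/min; concentrate = 707.81 kg/min.
sucrose reaching the mixer = 573.78 (from concentrate) + 224×0.613 = 711.1 kg/min.
Product flow = 707.81 + 224 = 931.81 kg/min; sucrose fraction = 0.763.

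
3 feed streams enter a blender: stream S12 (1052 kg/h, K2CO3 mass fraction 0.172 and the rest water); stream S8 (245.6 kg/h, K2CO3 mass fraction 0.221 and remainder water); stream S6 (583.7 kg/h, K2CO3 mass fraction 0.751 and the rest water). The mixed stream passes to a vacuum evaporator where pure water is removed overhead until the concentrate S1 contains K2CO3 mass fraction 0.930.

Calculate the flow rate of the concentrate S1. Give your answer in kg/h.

K2CO3 entering = 1052×0.172 + 245.6×0.221 + 583.7×0.751 = 673.58 kg/h.
All K2CO3 reports to S1, so S1 = 673.58/0.930 = 724.28 kg/h.

724.3 kg/h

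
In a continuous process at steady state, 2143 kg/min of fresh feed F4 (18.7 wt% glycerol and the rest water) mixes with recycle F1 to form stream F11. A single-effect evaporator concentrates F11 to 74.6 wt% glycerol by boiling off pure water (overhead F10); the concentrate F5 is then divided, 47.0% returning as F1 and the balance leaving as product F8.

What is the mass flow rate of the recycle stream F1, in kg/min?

Overall glycerol balance (none leaves overhead): glycerol in fresh feed = glycerol in product, i.e. 2143×0.187 = (1−0.470)·F5·0.746.
F5 = 400.74/(0.746×0.530) = 1013.6 kg/min.
Recycle F1 = 0.470×1013.6 = 476.37 kg/min.

476.4 kg/min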